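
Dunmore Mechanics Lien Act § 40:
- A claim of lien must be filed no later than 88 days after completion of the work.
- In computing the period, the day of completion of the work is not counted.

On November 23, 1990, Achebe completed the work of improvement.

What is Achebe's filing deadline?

88 days after November 23, 1990 is February 19, 1991.

February 19, 1991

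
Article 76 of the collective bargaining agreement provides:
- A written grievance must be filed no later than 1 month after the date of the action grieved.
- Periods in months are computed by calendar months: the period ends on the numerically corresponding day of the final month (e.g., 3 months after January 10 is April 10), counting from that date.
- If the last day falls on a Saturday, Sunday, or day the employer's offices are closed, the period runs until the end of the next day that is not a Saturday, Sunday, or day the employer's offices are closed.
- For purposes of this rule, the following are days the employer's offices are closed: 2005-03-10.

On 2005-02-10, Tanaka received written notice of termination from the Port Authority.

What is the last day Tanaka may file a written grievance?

March 11, 2005

1 month after 2005-02-10 is March 10, 2005.
March 10, 2005 is a listed holiday. The next qualifying day is March 11, 2005.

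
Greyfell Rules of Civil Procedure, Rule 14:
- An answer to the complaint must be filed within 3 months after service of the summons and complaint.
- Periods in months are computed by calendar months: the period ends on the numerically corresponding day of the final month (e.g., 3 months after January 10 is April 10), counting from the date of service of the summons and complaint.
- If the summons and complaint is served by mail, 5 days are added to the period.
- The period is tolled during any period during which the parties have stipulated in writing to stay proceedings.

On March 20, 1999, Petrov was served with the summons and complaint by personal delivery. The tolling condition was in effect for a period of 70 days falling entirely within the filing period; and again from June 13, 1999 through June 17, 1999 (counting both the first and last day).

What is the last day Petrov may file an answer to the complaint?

September 3, 1999

3 months after March 20, 1999 is June 20, 1999.
Service was not by mail, so no mail extension applies.
Tolling adds 70 days: June 20, 1999 + 70 days = August 29, 1999.
From June 13, 1999 through June 17, 1999 inclusive is 5 days; tolling adds 5 days: August 29, 1999 + 5 days = September 3, 1999.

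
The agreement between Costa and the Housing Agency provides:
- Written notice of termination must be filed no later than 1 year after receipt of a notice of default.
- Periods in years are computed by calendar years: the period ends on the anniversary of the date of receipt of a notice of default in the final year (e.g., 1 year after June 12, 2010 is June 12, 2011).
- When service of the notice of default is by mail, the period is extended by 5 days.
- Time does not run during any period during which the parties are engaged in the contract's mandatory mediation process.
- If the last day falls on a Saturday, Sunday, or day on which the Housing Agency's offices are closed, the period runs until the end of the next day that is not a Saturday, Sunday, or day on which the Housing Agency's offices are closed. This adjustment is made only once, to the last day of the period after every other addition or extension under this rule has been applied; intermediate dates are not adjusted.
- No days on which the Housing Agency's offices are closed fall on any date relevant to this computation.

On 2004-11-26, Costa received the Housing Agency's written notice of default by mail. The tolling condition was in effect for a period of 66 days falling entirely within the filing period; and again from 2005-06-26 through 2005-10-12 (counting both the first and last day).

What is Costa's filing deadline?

May 25, 2006

1 year after 2004-11-26 is November 26, 2005.
Service was by mail, adding 5 days: November 26, 2005 + 5 days = December 1, 2005.
Tolling adds 66 days: December 1, 2005 + 66 days = February 5, 2006.
From June 26, 2005 through October 12, 2005 inclusive is 109 days; tolling adds 109 days: February 5, 2006 + 109 days = May 25, 2006.
May 25, 2006 is a Thursday and not a day on which the Housing Agency's offices are closed, so no extension applies.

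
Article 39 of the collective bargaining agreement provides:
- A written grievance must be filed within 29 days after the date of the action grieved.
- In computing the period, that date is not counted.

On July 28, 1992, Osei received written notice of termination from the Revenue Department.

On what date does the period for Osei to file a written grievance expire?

August 26, 1992

29 days after July 28, 1992 is August 26, 1992.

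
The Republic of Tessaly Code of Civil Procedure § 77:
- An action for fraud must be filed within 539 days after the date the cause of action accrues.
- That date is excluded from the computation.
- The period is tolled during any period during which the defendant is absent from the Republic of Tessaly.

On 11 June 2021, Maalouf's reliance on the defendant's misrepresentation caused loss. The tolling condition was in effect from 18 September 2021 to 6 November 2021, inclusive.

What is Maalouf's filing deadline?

January 21, 2023

539 days after 11 June 2021 is December 2, 2022.
From September 18, 2021 through November 6, 2021 inclusive is 50 days; tolling adds 50 days: December 2, 2022 + 50 days = January 21, 2023.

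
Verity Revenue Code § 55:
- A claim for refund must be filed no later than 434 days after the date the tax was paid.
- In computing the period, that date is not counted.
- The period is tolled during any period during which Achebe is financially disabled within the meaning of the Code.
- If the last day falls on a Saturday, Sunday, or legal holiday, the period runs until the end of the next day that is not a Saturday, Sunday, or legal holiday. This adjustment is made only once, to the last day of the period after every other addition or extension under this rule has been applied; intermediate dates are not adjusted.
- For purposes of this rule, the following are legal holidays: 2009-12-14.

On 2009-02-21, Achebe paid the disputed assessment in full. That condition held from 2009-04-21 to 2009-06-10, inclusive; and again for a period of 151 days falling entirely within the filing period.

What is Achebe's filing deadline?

434 days after 2009-02-21 is May 1, 2010.
From April 21, 2009 through June 10, 2009 inclusive is 51 days; tolling adds 51 days: May 1, 2010 + 51 days = June 21, 2010.
Tolling adds 151 days: June 21, 2010 + 151 days = November 19, 2010.
November 19, 2010 is a Friday and not a legal holiday, so no extension applies.

November 19, 2010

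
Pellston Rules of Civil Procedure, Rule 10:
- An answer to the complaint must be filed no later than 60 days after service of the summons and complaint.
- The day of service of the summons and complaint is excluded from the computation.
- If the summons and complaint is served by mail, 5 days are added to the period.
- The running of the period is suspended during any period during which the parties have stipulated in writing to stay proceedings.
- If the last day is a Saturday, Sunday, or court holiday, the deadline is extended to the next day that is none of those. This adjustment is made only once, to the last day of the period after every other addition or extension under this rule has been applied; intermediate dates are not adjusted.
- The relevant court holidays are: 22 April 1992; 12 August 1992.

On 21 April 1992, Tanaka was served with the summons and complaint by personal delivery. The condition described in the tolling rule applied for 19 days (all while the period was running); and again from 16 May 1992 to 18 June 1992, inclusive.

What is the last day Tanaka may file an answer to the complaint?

60 days after 21 April 1992 is June 20, 1992.
Service was not by mail, so no mail extension applies.
Tolling adds 19 days: June 20, 1992 + 19 days = July 9, 1992.
From May 16, 1992 through June 18, 1992 inclusive is 34 days; tolling adds 34 days: July 9, 1992 + 34 days = August 12, 1992.
August 12, 1992 is a listed holiday. The next qualifying day is August 13, 1992.

August 13, 1992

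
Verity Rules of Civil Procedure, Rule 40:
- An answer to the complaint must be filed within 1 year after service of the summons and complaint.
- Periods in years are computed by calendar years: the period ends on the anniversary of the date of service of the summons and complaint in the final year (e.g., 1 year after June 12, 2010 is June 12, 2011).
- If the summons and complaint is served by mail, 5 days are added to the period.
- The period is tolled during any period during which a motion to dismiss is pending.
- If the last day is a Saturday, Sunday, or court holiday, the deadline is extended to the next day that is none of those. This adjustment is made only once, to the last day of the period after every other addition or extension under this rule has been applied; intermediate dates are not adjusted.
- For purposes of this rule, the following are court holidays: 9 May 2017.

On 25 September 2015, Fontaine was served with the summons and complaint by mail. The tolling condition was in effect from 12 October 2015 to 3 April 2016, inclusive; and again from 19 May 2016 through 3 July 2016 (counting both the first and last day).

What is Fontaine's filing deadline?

1 year after 25 September 2015 is September 25, 2016.
Service was by mail, adding 5 days: September 25, 2016 + 5 days = September 30, 2016.
From October 12, 2015 through April 3, 2016 inclusive is 175 days; tolling adds 175 days: September 30, 2016 + 175 days = March 24, 2017.
From May 19, 2016 through July 3, 2016 inclusive is 46 days; tolling adds 46 days: March 24, 2017 + 46 days = May 9, 2017.
May 9, 2017 is a listed holiday. The next qualifying day is May 10, 2017.

May 10, 2017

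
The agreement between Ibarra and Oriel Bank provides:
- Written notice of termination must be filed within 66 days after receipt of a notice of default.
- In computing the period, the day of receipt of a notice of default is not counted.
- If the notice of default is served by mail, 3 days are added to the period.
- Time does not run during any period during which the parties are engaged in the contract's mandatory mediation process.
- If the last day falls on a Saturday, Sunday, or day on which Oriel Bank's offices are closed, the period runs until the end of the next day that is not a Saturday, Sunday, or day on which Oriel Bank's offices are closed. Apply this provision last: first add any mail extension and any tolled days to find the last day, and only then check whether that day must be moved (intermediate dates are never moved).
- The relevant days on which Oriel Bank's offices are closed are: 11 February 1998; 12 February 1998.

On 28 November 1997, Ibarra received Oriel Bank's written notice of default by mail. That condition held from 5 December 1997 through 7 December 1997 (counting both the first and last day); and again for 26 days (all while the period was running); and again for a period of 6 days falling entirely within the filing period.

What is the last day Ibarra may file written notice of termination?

66 days after 28 November 1997 is February 2, 1998.
Service was by mail, adding 3 days: February 2, 1998 + 3 days = February 5, 1998.
From December 5, 1997 through December 7, 1997 inclusive is 3 days; tolling adds 3 days: February 5, 1998 + 3 days = February 8, 1998.
Tolling adds 26 days: February 8, 1998 + 26 days = March 6, 1998.
Tolling adds 6 days: March 6, 1998 + 6 days = March 12, 1998.
March 12, 1998 is a Thursday and not a day on which Oriel Bank's offices are closed, so no extension applies.

March 12, 1998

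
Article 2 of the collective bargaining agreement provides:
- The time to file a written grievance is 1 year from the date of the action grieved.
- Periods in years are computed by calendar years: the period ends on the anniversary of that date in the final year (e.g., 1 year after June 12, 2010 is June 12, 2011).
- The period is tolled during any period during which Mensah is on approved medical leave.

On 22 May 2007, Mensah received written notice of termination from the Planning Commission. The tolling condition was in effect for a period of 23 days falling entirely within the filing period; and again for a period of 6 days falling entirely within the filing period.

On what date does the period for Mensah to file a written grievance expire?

1 year after 22 May 2007 is May 22, 2008.
Tolling adds 23 days: May 22, 2008 + 23 days = June 14, 2008.
Tolling adds 6 days: June 14, 2008 + 6 days = June 20, 2008.

June 20, 2008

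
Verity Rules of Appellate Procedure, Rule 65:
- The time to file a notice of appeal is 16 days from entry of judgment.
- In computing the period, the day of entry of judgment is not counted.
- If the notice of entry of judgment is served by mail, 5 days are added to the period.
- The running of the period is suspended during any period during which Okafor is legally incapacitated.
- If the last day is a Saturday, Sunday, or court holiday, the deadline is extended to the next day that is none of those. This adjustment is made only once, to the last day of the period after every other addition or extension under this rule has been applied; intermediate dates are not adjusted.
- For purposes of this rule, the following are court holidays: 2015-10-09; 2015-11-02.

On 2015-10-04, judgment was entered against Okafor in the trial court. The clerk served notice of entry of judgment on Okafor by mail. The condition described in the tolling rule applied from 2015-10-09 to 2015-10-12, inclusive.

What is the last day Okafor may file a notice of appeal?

16 days after 2015-10-04 is October 20, 2015.
Service was by mail, adding 5 days: October 20, 2015 + 5 days = October 25, 2015.
From October 9, 2015 through October 12, 2015 inclusive is 4 days; tolling adds 4 days: October 25, 2015 + 4 days = October 29, 2015.
October 29, 2015 is a Thursday and not a court holiday, so no extension applies.

October 29, 2015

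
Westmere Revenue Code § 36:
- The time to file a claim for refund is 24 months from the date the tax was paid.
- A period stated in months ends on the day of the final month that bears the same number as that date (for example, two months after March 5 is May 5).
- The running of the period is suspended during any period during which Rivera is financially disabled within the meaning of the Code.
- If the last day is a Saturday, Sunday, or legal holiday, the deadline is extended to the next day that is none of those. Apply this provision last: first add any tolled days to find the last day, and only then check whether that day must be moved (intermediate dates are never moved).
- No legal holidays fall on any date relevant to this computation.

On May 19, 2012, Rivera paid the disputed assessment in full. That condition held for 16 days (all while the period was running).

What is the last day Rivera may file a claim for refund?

June 4, 2014

24 months after May 19, 2012 is May 19, 2014.
Tolling adds 16 days: May 19, 2014 + 16 days = June 4, 2014.
June 4, 2014 is a Wednesday and not a legal holiday, so no extension applies.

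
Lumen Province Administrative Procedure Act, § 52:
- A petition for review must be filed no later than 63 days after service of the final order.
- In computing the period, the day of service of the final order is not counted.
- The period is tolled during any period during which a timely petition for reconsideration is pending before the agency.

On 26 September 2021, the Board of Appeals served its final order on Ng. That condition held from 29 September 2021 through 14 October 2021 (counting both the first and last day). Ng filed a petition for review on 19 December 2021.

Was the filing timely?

63 days after 26 September 2021 is November 28, 2021.
From September 29, 2021 through October 14, 2021 inclusive is 16 days; tolling adds 16 days: November 28, 2021 + 16 days = December 14, 2021.
The deadline is December 14, 2021; the filing on December 19, 2021 is after that date.

No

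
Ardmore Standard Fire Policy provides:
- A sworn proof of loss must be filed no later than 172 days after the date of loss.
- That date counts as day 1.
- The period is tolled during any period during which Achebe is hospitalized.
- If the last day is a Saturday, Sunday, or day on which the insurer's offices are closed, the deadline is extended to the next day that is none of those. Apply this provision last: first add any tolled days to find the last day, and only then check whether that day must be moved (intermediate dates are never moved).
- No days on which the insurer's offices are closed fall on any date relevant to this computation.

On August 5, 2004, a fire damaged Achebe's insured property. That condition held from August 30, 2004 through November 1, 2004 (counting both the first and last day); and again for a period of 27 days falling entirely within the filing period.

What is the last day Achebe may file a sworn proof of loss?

Counting August 5, 2004 as day 1, day 172 is January 23, 2005.
From August 30, 2004 through November 1, 2004 inclusive is 64 days; tolling adds 64 days: January 23, 2005 + 64 days = March 28, 2005.
Tolling adds 27 days: March 28, 2005 + 27 days = April 24, 2005.
April 24, 2005 is Sunday. The next qualifying day is April 25, 2005.

April 25, 2005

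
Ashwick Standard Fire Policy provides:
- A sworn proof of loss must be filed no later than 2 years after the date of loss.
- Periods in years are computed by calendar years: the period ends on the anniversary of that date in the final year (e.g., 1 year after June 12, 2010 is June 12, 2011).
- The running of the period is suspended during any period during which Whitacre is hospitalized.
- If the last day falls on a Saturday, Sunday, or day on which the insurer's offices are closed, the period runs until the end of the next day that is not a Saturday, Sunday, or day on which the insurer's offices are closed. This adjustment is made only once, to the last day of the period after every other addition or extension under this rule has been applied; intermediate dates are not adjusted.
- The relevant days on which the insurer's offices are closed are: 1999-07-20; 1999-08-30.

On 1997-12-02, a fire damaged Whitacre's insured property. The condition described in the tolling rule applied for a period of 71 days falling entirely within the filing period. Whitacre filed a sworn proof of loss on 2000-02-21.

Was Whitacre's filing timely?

2 years after 1997-12-02 is December 2, 1999.
Tolling adds 71 days: December 2, 1999 + 71 days = February 11, 2000.
February 11, 2000 is a Friday and not a day on which the insurer's offices are closed, so no extension applies.
The deadline is February 11, 2000; the filing on February 21, 2000 is after that date.

No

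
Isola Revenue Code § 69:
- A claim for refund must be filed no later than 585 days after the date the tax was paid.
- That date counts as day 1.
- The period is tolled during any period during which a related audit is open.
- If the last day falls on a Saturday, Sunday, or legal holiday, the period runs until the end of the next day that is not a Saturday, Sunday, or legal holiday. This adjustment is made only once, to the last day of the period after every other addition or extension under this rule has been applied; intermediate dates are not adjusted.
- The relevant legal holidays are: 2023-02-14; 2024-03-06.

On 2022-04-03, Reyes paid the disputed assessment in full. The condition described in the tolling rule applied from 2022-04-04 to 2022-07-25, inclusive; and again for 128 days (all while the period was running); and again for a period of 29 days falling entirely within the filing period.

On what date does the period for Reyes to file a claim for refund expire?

August 5, 2024

Counting 2022-04-03 as day 1, day 585 is November 8, 2023.
From April 4, 2022 through July 25, 2022 inclusive is 113 days; tolling adds 113 days: November 8, 2023 + 113 days = February 29, 2024.
Tolling adds 128 days: February 29, 2024 + 128 days = July 6, 2024.
Tolling adds 29 days: July 6, 2024 + 29 days = August 4, 2024.
August 4, 2024 is Sunday. The next qualifying day is August 5, 2024.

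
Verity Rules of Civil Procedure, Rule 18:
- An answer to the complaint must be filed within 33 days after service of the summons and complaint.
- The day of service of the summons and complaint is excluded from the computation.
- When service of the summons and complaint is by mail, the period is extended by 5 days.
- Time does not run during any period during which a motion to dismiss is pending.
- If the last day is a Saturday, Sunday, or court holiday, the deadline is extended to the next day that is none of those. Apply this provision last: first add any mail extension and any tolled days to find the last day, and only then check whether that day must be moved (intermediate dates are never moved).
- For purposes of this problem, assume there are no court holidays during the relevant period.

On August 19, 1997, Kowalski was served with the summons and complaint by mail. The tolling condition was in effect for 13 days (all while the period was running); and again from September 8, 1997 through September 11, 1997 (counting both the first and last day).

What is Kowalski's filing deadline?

October 13, 1997

33 days after August 19, 1997 is September 21, 1997.
Service was by mail, adding 5 days: September 21, 1997 + 5 days = September 26, 1997.
Tolling adds 13 days: September 26, 1997 + 13 days = October 9, 1997.
From September 8, 1997 through September 11, 1997 inclusive is 4 days; tolling adds 4 days: October 9, 1997 + 4 days = October 13, 1997.
October 13, 1997 is a Monday and not a court holiday, so no extension applies.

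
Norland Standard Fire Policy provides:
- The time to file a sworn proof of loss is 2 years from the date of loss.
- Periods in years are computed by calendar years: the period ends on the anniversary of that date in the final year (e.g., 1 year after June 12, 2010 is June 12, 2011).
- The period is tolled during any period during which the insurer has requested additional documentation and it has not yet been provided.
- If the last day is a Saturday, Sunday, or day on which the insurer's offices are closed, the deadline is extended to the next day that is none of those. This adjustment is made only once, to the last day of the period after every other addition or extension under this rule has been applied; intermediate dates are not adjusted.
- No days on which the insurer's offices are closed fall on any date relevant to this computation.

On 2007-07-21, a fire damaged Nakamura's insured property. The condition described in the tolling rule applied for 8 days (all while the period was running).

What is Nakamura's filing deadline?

2 years after 2007-07-21 is July 21, 2009.
Tolling adds 8 days: July 21, 2009 + 8 days = July 29, 2009.
July 29, 2009 is a Wednesday and not a day on which the insurer's offices are closed, so no extension applies.

July 29, 2009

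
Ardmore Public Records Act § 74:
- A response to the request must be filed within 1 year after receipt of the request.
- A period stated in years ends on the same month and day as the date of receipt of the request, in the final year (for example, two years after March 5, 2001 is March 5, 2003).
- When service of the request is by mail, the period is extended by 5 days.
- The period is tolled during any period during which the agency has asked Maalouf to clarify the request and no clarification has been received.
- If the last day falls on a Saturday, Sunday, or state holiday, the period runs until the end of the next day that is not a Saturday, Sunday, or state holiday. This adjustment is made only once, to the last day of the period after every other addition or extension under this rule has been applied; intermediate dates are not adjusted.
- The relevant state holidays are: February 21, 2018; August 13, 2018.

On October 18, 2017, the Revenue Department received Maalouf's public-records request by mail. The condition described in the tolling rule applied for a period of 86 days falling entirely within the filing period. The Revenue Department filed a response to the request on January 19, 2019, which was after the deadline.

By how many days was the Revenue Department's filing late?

2 days

1 year after October 18, 2017 is October 18, 2018.
Service was by mail, adding 5 days: October 18, 2018 + 5 days = October 23, 2018.
Tolling adds 86 days: October 23, 2018 + 86 days = January 17, 2019.
January 17, 2019 is a Thursday and not a state holiday, so no extension applies.
The deadline is January 17, 2019; from January 17, 2019 to January 19, 2019 is 2 days.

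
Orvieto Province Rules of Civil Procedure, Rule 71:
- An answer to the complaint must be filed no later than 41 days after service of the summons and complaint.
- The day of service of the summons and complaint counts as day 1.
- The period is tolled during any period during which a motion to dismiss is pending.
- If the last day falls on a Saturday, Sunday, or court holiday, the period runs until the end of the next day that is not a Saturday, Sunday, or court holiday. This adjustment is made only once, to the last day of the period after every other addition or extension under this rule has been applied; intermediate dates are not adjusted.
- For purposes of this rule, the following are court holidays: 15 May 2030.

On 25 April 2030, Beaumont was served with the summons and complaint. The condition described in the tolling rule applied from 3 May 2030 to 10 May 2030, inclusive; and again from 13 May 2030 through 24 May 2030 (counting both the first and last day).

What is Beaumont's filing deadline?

June 24, 2030

Counting 25 April 2030 as day 1, day 41 is June 4, 2030.
From May 3, 2030 through May 10, 2030 inclusive is 8 days; tolling adds 8 days: June 4, 2030 + 8 days = June 12, 2030.
From May 13, 2030 through May 24, 2030 inclusive is 12 days; tolling adds 12 days: June 12, 2030 + 12 days = June 24, 2030.
June 24, 2030 is a Monday and not a court holiday, so no extension applies.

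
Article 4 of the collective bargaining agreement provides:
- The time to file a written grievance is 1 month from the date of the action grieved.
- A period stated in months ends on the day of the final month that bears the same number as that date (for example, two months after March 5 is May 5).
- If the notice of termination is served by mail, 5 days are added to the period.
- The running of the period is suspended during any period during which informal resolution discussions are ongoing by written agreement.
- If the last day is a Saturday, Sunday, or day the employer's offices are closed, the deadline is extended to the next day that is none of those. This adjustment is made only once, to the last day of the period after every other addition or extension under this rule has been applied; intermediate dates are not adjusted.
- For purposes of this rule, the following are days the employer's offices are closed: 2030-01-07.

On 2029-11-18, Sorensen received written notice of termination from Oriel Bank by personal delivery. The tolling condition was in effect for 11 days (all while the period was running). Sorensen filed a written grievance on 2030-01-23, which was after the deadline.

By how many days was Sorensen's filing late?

1 month after 2029-11-18 is December 18, 2029.
Service was not by mail, so no mail extension applies.
Tolling adds 11 days: December 18, 2029 + 11 days = December 29, 2029.
December 29, 2029 is Saturday; December 30, 2029 is Sunday. The next qualifying day is December 31, 2029.
The deadline is December 31, 2029; from December 31, 2029 to January 23, 2030 is 23 days.

23 days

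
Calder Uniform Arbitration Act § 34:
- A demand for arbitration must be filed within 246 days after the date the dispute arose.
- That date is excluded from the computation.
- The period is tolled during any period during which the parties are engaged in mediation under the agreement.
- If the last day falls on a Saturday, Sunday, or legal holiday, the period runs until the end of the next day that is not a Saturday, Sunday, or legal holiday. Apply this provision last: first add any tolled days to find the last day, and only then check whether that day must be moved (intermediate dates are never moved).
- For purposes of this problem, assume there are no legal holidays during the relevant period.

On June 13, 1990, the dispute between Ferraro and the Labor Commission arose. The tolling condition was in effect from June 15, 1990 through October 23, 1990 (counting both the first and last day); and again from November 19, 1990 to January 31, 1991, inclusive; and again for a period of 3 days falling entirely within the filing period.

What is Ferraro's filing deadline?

246 days after June 13, 1990 is February 14, 1991.
From June 15, 1990 through October 23, 1990 inclusive is 131 days; tolling adds 131 days: February 14, 1991 + 131 days = June 25, 1991.
From November 19, 1990 through January 31, 1991 inclusive is 74 days; tolling adds 74 days: June 25, 1991 + 74 days = September 7, 1991.
Tolling adds 3 days: September 7, 1991 + 3 days = September 10, 1991.
September 10, 1991 is a Tuesday and not a legal holiday, so no extension applies.

September 10, 1991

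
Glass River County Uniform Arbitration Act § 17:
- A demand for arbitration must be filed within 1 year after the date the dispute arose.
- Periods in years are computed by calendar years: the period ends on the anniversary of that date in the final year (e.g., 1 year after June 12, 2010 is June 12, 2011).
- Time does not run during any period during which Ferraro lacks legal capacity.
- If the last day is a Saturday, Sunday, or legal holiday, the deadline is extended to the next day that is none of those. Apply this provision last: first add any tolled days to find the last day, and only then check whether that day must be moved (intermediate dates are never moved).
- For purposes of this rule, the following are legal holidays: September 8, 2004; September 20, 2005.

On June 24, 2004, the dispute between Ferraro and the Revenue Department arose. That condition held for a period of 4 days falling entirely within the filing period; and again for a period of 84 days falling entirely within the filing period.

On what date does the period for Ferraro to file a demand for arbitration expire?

September 21, 2005

1 year after June 24, 2004 is June 24, 2005.
Tolling adds 4 days: June 24, 2005 + 4 days = June 28, 2005.
Tolling adds 84 days: June 28, 2005 + 84 days = September 20, 2005.
September 20, 2005 is a listed holiday. The next qualifying day is September 21, 2005.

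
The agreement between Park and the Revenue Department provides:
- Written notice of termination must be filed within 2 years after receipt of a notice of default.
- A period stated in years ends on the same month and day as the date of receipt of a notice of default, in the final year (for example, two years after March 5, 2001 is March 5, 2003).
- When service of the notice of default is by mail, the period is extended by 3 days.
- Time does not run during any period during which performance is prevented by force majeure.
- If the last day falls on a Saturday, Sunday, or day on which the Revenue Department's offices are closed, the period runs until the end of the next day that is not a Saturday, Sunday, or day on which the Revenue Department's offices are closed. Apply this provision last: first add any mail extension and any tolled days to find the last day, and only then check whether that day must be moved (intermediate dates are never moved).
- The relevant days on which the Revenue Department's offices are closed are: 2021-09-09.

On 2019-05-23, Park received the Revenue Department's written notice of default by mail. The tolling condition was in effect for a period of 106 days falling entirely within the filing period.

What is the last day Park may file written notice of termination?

September 10, 2021

2 years after 2019-05-23 is May 23, 2021.
Service was by mail, adding 3 days: May 23, 2021 + 3 days = May 26, 2021.
Tolling adds 106 days: May 26, 2021 + 106 days = September 9, 2021.
September 9, 2021 is a listed holiday. The next qualifying day is September 10, 2021.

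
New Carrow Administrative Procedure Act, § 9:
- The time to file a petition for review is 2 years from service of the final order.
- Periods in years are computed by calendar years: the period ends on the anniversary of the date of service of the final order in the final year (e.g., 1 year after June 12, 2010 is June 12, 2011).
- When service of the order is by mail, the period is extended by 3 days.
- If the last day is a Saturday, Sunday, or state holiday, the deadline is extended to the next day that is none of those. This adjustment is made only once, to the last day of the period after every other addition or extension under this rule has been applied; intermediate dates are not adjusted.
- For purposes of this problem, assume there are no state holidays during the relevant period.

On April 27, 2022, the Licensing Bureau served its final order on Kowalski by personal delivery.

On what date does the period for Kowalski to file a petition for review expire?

2 years after April 27, 2022 is April 27, 2024.
Service was not by mail, so no mail extension applies.
April 27, 2024 is Saturday; April 28, 2024 is Sunday. The next qualifying day is April 29, 2024.

April 29, 2024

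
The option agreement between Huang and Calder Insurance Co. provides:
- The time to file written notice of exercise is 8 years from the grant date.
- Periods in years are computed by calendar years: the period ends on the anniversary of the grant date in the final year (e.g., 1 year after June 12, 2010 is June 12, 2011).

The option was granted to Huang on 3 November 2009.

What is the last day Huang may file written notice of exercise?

November 3, 2017

8 years after 3 November 2009 is November 3, 2017.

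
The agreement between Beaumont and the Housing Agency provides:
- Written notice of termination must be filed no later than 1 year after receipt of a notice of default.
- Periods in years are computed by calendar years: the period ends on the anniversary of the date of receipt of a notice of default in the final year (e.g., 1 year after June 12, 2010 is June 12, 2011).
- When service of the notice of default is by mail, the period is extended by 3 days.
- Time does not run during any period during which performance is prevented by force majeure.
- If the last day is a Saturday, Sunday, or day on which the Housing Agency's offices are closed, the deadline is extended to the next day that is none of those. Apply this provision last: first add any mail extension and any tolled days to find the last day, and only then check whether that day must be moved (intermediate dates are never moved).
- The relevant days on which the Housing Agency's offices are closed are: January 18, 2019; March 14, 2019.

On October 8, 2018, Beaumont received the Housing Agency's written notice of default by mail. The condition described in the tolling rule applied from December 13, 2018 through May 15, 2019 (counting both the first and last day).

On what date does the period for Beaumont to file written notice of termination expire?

1 year after October 8, 2018 is October 8, 2019.
Service was by mail, adding 3 days: October 8, 2019 + 3 days = October 11, 2019.
From December 13, 2018 through May 15, 2019 inclusive is 154 days; tolling adds 154 days: October 11, 2019 + 154 days = March 13, 2020.
March 13, 2020 is a Friday and not a day on which the Housing Agency's offices are closed, so no extension applies.

March 13, 2020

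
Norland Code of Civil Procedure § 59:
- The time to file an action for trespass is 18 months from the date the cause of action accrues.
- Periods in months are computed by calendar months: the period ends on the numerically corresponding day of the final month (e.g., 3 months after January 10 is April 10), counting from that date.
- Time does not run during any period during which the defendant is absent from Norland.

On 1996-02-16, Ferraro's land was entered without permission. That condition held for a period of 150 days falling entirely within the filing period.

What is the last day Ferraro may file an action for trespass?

January 13, 1998

18 months after 1996-02-16 is August 16, 1997.
Tolling adds 150 days: August 16, 1997 + 150 days = January 13, 1998.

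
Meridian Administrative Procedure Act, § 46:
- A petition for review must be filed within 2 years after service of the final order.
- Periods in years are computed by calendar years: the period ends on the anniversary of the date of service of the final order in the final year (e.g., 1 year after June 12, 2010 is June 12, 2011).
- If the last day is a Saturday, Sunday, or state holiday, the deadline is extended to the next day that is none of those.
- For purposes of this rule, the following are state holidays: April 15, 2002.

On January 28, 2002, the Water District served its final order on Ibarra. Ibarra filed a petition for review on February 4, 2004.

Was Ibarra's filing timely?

No

2 years after January 28, 2002 is January 28, 2004.
January 28, 2004 is a Wednesday and not a state holiday, so no extension applies.
The deadline is January 28, 2004; the filing on February 4, 2004 is after that date.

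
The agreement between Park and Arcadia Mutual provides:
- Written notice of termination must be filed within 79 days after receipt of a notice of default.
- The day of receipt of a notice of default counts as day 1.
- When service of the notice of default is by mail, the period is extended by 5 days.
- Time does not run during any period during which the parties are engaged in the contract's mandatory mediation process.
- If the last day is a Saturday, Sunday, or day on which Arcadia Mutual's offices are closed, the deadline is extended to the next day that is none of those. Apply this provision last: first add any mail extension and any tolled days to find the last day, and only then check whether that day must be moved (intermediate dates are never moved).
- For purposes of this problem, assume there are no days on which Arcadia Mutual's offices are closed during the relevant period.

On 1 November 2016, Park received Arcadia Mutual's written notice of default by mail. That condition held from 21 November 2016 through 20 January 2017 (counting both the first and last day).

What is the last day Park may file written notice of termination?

March 27, 2017

Counting 1 November 2016 as day 1, day 79 is January 18, 2017.
Service was by mail, adding 5 days: January 18, 2017 + 5 days = January 23, 2017.
From November 21, 2016 through January 20, 2017 inclusive is 61 days; tolling adds 61 days: January 23, 2017 + 61 days = March 25, 2017.
March 25, 2017 is Saturday; March 26, 2017 is Sunday. The next qualifying day is March 27, 2017.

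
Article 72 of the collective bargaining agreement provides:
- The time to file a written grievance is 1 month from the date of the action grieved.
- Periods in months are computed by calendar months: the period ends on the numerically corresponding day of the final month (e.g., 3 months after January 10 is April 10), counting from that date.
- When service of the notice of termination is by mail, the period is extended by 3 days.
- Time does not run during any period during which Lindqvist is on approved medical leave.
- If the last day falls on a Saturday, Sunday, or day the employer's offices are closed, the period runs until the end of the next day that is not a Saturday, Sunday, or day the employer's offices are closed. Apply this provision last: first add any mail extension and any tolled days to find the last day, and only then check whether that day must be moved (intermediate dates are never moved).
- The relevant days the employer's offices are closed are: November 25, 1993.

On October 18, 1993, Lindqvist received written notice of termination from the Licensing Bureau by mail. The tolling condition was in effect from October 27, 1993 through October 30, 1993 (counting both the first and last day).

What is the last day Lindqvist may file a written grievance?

1 month after October 18, 1993 is November 18, 1993.
Service was by mail, adding 3 days: November 18, 1993 + 3 days = November 21, 1993.
From October 27, 1993 through October 30, 1993 inclusive is 4 days; tolling adds 4 days: November 21, 1993 + 4 days = November 25, 1993.
November 25, 1993 is a listed holiday. The next qualifying day is November 26, 1993.

November 26, 1993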